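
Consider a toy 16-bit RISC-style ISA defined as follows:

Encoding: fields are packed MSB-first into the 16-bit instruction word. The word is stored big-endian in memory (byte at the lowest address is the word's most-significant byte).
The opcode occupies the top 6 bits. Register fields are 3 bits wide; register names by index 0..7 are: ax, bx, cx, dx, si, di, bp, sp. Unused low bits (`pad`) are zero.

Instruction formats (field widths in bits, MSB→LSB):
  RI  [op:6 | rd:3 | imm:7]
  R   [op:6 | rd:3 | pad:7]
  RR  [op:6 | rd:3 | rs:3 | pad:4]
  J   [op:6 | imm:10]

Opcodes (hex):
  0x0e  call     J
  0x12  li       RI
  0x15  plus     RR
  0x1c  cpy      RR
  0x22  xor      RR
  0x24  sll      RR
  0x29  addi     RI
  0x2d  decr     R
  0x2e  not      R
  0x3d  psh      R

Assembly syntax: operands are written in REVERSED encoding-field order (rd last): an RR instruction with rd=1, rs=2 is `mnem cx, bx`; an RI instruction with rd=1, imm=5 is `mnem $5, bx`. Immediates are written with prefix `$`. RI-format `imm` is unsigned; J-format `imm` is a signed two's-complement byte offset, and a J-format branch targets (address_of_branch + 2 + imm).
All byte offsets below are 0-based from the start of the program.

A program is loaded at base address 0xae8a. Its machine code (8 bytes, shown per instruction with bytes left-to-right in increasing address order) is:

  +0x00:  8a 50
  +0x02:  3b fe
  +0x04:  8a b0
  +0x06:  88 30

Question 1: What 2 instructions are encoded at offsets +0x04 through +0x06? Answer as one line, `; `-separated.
[04] 8a b0 → 0x8ab0
  top 6b → 0x22 → xor [RR]
  rd@[9:7]=0x5 ⇒ di
  rs@[6:4]=0x3 ⇒ dx
[06] 88 30 → 0x8830
  top 6b → 0x22 → xor [RR]
  rd@[9:7]=0x0 ⇒ ax
  rs@[6:4]=0x3 ⇒ dx

xor dx, di; xor dx, ax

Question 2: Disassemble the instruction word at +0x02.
[02] 3b fe → 0x3bfe
  top 6b → 0xe → call [J]
  [9:0] imm=1022 (s10→-2) = $-2

call $-2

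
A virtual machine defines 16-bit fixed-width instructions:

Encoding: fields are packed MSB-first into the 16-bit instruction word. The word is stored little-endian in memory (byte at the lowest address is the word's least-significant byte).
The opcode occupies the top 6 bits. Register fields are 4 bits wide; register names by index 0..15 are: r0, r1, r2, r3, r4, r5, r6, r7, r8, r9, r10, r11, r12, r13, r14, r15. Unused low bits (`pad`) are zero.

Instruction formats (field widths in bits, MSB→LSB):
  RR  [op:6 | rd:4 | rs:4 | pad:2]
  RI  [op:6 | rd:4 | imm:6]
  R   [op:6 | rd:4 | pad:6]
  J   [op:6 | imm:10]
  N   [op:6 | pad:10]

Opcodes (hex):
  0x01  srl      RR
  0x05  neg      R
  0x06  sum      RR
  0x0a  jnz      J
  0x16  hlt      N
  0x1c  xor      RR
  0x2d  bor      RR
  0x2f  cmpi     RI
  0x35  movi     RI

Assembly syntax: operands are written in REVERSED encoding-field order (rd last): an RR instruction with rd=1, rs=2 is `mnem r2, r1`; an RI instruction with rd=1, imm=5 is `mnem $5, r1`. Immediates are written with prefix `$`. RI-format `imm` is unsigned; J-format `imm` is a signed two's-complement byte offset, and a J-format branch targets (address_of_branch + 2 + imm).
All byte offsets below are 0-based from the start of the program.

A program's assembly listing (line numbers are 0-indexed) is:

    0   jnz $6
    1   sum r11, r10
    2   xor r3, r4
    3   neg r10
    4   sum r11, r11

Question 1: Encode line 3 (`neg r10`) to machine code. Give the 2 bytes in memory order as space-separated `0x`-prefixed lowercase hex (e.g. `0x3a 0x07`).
3. neg fields op=0x5:6|rd=10:4|pad=0:6 → word 1680h → 80 16

0x80 0x16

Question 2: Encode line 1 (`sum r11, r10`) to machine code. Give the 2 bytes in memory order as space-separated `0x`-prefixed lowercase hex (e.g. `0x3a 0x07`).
line 1 (sum): pack op=0x6:6|rd=10:4|rs=11:4|pad=0:2 = 0x1aac; little→ ac 1a

0xac 0x1a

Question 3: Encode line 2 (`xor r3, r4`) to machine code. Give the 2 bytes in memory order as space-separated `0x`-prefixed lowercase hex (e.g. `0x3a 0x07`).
line 2 (xor): pack op=0x1c:6|rd=4:4|rs=3:4|pad=0:2 = 0x710c; little→ 0c 71

0x0c 0x71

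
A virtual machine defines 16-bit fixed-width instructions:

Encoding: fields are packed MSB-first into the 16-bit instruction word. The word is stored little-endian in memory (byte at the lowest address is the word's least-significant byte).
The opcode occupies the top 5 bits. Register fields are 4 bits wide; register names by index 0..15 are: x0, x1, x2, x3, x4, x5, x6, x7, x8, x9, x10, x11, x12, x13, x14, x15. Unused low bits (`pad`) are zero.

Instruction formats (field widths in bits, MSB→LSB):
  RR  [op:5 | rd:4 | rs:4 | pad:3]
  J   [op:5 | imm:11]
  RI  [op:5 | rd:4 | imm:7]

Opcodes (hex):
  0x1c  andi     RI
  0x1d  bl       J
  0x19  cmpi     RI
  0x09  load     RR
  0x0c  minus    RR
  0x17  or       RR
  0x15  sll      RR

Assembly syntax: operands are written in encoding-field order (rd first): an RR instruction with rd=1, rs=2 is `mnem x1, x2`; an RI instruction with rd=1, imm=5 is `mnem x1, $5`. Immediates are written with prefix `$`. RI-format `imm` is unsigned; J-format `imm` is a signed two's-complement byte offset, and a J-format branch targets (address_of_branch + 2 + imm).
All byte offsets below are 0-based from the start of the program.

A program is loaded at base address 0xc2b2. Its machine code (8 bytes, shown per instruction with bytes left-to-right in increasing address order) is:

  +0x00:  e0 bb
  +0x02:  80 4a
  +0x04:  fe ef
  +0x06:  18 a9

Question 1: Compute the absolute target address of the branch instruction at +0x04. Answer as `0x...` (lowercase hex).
[04] fe ef → 0xeffe
  op=0xeffe>>11=0x1d ⇒ bl (J)
  imm@[10:0]=0x7fe (s11→-2) ⇒ $-2
  target = base 0xc2b2 + off 0x04 + 2 + imm -2 = 0xc2b6

0xc2b6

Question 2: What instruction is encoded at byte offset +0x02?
load x5, x0

[02] 80 4a → 0x4a80
  top 5b → 0x9 → load [RR]
  [10:7] rd=5 = x5
  [6:3] rs=0 = x0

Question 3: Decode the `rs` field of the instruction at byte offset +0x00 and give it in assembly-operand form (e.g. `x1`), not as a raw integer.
@+00  little-endian(e0 bb) = 0xbbe0
  op=0xbbe0>>11=0x17 ⇒ or (RR)
  rd@[10:7]=0x7 ⇒ x7
  rs@[6:3]=0xc ⇒ x12

x12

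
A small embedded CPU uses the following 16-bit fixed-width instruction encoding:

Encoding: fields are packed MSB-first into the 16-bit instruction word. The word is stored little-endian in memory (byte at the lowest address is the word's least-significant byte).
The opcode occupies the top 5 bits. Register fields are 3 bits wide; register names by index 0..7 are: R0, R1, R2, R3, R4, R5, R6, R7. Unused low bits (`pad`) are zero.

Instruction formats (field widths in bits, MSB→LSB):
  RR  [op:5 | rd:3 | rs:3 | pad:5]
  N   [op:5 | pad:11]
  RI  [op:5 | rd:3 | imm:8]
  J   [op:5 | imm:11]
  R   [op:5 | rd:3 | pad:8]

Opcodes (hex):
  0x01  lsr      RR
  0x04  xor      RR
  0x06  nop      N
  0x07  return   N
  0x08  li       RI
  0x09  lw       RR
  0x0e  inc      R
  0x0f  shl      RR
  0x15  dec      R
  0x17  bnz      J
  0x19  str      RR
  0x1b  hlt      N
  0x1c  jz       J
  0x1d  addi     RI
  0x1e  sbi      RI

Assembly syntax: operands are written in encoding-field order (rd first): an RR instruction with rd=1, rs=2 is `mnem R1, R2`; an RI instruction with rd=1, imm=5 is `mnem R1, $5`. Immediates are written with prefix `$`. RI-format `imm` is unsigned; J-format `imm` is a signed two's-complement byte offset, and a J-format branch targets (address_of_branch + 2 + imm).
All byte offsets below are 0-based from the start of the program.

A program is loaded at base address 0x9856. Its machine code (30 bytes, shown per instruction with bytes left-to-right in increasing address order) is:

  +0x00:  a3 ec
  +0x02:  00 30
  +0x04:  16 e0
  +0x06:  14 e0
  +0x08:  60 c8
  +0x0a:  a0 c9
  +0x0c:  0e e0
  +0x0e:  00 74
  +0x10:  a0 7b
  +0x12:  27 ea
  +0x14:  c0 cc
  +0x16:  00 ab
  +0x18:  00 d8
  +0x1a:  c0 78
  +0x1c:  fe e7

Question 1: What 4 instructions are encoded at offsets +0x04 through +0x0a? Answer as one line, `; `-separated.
off 0x04: read 16 e0 as little → 0xe016
  top 5b → 0x1c → jz [J]
  imm: (w>>0)&0x7ff=0x16 → $22
off 0x06: read 14 e0 as little → 0xe014
  top 5b → 0x1c → jz [J]
  imm: (w>>0)&0x7ff=0x14 → $20
off 0x08: read 60 c8 as little → 0xc860
  top 5b → 0x19 → str [RR]
  rd: (w>>8)&0x7=0x0 → R0
  rs: (w>>5)&0x7=0x3 → R3
off 0x0a: read a0 c9 as little → 0xc9a0
  top 5b → 0x19 → str [RR]
  rd: (w>>8)&0x7=0x1 → R1
  rs: (w>>5)&0x7=0x5 → R5

jz $22; jz $20; str R0, R3; str R1, R5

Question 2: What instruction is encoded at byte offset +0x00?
addi R4, $163

off 0x00: read a3 ec as little → 0xeca3
  opcode bits[15:11]=0x1d: addi/RI
  rd@[10:8]=0x4 ⇒ R4
  imm@[7:0]=0xa3 ⇒ $163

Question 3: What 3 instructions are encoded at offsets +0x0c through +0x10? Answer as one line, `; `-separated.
jz $14; inc R4; shl R3, R5

+0x0c: 0e e0 ⇒ word 0xe00e (little)
  opcode bits[15:11]=0x1c: jz/J
  imm: (w>>0)&0x7ff=0xe → $14
+0x0e: 00 74 ⇒ word 0x7400 (little)
  opcode bits[15:11]=0xe: inc/R
  rd: (w>>8)&0x7=0x4 → R4
+0x10: a0 7b ⇒ word 0x7ba0 (little)
  opcode bits[15:11]=0xf: shl/RR
  rd: (w>>8)&0x7=0x3 → R3
  rs: (w>>5)&0x7=0x5 → R5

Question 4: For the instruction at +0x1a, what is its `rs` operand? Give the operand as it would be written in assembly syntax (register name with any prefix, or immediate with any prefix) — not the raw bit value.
[1a] c0 78 → 0x78c0
  top 5b → 0xf → shl [RR]
  [10:8] rd=0 = R0
  [7:5] rs=6 = R6

R6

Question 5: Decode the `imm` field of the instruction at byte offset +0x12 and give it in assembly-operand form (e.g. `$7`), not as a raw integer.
+0x12: 27 ea ⇒ word 0xea27 (little)
  op=0xea27>>11=0x1d ⇒ addi (RI)
  rd@[10:8]=0x2 ⇒ R2
  imm@[7:0]=0x27 ⇒ $39

$39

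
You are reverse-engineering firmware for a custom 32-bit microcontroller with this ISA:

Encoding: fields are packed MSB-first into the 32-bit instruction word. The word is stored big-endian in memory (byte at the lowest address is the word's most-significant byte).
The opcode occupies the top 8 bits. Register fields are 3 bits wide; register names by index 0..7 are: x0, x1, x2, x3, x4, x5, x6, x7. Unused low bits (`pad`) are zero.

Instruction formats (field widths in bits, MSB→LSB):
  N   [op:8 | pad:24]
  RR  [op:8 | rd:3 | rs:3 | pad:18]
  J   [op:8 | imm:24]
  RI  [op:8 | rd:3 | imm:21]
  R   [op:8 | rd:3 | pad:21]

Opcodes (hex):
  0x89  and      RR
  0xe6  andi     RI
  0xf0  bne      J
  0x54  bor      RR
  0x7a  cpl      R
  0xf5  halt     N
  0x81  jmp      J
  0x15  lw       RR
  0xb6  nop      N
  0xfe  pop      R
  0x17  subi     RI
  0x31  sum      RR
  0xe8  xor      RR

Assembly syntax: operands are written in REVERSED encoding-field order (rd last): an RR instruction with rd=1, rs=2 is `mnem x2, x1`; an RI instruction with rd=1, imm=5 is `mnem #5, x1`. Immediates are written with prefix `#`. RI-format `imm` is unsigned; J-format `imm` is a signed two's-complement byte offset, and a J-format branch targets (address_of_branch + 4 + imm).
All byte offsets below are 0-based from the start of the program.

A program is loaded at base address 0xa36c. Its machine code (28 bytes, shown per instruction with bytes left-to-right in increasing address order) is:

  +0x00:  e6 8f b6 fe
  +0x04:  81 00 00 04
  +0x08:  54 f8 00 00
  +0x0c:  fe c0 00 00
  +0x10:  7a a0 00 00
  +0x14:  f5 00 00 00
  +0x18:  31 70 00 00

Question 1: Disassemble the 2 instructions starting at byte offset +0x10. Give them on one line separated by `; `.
cpl x5; halt

+0x10: 7a a0 00 00 ⇒ word 0x7aa00000 (big)
  opcode bits[31:24]=0x7a: cpl/R
  rd: (w>>21)&0x7=0x5 → x5
+0x14: f5 00 00 00 ⇒ word 0xf5000000 (big)
  opcode bits[31:24]=0xf5: halt/N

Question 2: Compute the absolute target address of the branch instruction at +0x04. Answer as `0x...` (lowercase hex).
@+04  big-endian(81 00 00 04) = 0x81000004
  op=0x81000004>>24=0x81 ⇒ jmp (J)
  [23:0] imm=4 = #4
  target = base 0xa36c + off 0x04 + 4 + imm 4 = 0xa378

0xa378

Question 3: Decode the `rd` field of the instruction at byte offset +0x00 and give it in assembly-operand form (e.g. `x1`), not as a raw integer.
x4

+0x00: e6 8f b6 fe ⇒ word 0xe68fb6fe (big)
  opcode bits[31:24]=0xe6: andi/RI
  rd@[23:21]=0x4 ⇒ x4
  imm@[20:0]=0xfb6fe ⇒ #1029886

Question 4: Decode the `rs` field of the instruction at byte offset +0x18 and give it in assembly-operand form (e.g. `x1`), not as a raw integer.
[18] 31 70 00 00 → 0x31700000
  op=0x31700000>>24=0x31 ⇒ sum (RR)
  rd: (w>>21)&0x7=0x3 → x3
  rs: (w>>18)&0x7=0x4 → x4

x4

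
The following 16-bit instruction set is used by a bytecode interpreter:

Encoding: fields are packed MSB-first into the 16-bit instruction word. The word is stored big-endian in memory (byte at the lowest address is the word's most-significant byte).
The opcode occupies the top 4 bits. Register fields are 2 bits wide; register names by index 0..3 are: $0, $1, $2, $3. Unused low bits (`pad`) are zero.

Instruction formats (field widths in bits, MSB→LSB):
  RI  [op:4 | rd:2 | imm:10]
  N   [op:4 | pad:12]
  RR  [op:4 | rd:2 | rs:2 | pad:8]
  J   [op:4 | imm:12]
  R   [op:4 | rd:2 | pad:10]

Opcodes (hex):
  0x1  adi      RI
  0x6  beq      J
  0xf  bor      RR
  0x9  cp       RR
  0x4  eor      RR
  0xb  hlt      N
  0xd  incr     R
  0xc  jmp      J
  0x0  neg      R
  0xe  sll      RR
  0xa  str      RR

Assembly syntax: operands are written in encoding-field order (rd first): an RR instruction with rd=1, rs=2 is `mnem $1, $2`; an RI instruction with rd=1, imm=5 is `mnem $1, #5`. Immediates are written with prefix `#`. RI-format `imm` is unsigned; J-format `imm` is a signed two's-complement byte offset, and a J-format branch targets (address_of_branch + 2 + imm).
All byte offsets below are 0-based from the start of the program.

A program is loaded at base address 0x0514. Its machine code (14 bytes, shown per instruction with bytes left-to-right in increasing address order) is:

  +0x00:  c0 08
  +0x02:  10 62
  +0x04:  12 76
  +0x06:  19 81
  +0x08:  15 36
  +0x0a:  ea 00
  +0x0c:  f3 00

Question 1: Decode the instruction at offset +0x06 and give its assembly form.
adi $2, #385

off 0x06: read 19 81 as big → 0x1981
  op=0x1981>>12=0x1 ⇒ adi (RI)
  rd: (w>>10)&0x3=0x2 → $2
  imm: (w>>0)&0x3ff=0x181 → #385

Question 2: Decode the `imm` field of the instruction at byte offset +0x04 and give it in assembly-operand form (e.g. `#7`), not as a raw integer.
@+04  big-endian(12 76) = 0x1276
  top 4b → 0x1 → adi [RI]
  rd@[11:10]=0x0 ⇒ $0
  imm@[9:0]=0x276 ⇒ #630

#630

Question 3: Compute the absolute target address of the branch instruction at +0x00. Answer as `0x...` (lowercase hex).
off 0x00: read c0 08 as big → 0xc008
  top 4b → 0xc → jmp [J]
  imm@[11:0]=0x8 ⇒ #8
  target = base 0x0514 + off 0x00 + 2 + imm 8 = 0x051e

0x051e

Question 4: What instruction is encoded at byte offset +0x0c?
bor $0, $3

[0c] f3 00 → 0xf300
  top 4b → 0xf → bor [RR]
  rd@[11:10]=0x0 ⇒ $0
  rs@[9:8]=0x3 ⇒ $3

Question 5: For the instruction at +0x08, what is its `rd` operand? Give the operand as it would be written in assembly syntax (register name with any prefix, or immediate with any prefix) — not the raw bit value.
@+08  big-endian(15 36) = 0x1536
  op=0x1536>>12=0x1 ⇒ adi (RI)
  rd: (w>>10)&0x3=0x1 → $1
  imm: (w>>0)&0x3ff=0x136 → #310

$1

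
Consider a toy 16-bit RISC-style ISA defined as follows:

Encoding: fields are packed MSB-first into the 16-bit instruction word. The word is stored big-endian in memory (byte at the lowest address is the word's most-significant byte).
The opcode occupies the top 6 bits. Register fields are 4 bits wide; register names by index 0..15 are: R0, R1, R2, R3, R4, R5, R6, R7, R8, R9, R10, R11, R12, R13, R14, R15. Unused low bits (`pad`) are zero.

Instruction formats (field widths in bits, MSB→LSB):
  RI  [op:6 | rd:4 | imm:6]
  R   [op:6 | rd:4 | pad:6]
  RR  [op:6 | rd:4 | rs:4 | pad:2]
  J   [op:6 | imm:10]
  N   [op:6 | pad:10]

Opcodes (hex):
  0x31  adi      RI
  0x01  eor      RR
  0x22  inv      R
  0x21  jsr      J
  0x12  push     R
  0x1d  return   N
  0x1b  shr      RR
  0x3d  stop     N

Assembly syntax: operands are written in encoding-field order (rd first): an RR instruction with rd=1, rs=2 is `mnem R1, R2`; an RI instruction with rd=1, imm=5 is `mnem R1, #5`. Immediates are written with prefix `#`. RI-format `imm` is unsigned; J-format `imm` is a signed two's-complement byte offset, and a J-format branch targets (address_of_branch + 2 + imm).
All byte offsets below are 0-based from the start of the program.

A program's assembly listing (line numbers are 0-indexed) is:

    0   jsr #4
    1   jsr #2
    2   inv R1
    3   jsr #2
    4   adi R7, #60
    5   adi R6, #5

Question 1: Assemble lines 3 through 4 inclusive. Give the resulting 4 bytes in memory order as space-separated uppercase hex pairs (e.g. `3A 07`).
84 02 C5 FC

L3: jsr op=0x21:6|imm=2:10 ⇒ 0x8402 ⇒ big 84 02
L4: adi op=0x31:6|rd=7:4|imm=60:6 ⇒ 0xc5fc ⇒ big c5 fc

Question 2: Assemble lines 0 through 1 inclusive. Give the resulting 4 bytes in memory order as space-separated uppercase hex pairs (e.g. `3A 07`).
0. jsr fields op=0x21:6|imm=4:10 → word 8404h → 84 04
1. jsr fields op=0x21:6|imm=2:10 → word 8402h → 84 02

84 04 84 02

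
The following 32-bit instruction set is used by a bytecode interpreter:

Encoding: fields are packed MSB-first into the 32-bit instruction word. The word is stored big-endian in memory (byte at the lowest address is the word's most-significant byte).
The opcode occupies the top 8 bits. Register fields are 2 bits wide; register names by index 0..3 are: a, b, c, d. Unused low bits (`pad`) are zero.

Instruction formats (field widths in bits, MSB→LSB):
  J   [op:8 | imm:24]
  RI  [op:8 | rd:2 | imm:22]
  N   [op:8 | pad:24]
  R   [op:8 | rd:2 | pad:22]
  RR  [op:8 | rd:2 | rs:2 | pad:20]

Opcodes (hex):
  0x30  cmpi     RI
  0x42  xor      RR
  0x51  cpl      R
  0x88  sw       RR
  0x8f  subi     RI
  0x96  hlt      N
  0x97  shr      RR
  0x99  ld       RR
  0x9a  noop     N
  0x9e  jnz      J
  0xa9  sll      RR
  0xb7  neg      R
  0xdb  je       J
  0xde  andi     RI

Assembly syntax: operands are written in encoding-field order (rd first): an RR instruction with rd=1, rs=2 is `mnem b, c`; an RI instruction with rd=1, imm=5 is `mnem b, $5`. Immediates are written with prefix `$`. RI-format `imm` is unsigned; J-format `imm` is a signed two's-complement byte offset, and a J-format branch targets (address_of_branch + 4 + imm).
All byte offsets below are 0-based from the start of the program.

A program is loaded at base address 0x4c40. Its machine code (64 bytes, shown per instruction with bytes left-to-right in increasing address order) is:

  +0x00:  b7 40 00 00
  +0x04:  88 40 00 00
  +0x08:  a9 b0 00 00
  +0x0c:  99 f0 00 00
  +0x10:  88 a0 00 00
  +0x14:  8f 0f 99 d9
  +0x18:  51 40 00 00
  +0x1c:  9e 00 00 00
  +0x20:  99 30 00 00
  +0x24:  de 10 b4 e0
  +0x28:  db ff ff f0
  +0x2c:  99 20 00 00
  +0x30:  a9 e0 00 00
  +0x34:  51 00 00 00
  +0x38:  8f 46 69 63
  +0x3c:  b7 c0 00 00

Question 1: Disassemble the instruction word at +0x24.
andi a, $1094880

off 0x24: read de 10 b4 e0 as big → 0xde10b4e0
  top 8b → 0xde → andi [RI]
  rd@[23:22]=0x0 ⇒ a
  imm@[21:0]=0x10b4e0 ⇒ $1094880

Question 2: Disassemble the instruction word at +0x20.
ld a, d

+0x20: 99 30 00 00 ⇒ word 0x99300000 (big)
  top 8b → 0x99 → ld [RR]
  rd: (w>>22)&0x3=0x0 → a
  rs: (w>>20)&0x3=0x3 → d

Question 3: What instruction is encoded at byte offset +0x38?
subi b, $420195

off 0x38: read 8f 46 69 63 as big → 0x8f466963
  opcode bits[31:24]=0x8f: subi/RI
  rd: (w>>22)&0x3=0x1 → b
  imm: (w>>0)&0x3fffff=0x66963 → $420195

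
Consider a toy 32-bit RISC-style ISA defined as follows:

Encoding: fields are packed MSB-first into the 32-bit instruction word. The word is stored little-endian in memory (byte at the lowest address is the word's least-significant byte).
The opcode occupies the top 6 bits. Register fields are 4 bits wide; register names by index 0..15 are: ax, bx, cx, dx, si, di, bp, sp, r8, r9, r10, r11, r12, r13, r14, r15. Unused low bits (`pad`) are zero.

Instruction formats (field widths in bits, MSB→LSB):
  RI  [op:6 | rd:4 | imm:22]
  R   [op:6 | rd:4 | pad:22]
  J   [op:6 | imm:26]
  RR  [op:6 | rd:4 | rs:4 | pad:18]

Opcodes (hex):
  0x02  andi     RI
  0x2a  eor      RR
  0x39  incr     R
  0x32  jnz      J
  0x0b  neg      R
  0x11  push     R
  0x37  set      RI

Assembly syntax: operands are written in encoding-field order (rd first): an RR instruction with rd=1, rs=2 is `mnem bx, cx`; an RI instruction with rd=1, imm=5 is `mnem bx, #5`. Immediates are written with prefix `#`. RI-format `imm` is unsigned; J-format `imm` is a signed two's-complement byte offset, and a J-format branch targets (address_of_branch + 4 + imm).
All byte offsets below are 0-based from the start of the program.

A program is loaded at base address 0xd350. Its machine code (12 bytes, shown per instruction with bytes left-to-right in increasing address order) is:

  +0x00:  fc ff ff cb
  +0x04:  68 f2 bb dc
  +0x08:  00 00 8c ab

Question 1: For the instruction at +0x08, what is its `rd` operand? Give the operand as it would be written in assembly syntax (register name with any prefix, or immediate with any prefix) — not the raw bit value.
@+08  little-endian(00 00 8c ab) = 0xab8c0000
  op=0xab8c0000>>26=0x2a ⇒ eor (RR)
  rd@[25:22]=0xe ⇒ r14
  rs@[21:18]=0x3 ⇒ dx

r14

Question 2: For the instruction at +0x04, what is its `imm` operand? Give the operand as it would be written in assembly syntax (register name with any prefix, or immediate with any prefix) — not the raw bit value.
[04] 68 f2 bb dc → 0xdcbbf268
  opcode bits[31:26]=0x37: set/RI
  [25:22] rd=2 = cx
  [21:0] imm=3928680 = #3928680

#3928680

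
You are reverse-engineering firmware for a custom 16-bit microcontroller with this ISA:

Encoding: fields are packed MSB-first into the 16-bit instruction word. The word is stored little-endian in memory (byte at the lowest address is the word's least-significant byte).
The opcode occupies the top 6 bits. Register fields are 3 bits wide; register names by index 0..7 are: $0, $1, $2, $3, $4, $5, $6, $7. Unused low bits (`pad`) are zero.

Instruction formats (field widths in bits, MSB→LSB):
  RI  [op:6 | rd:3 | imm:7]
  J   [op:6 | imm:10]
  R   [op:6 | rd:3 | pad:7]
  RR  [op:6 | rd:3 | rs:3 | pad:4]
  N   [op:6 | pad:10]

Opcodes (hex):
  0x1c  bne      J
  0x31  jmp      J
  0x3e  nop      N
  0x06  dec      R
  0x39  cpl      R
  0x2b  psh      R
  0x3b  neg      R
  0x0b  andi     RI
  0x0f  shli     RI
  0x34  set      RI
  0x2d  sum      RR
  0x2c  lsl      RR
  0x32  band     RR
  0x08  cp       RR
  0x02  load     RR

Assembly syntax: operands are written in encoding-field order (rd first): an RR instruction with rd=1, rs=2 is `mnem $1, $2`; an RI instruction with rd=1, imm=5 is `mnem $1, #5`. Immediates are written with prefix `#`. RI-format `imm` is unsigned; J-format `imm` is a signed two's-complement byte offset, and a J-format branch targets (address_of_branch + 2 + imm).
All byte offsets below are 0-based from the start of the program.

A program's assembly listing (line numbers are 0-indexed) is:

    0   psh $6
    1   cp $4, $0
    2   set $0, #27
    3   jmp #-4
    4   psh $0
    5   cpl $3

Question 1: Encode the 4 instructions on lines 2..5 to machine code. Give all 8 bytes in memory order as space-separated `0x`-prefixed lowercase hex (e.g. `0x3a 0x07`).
0x1b 0xd0 0xfc 0xc7 0x00 0xac 0x80 0xe5

L2: set op=0x34:6|rd=0:3|imm=27:7 ⇒ 0xd01b ⇒ little 1b d0
L3: jmp op=0x31:6|imm=-4:10 ⇒ 0xc7fc ⇒ little fc c7
L4: psh op=0x2b:6|rd=0:3|pad=0:7 ⇒ 0xac00 ⇒ little 00 ac
L5: cpl op=0x39:6|rd=3:3|pad=0:7 ⇒ 0xe580 ⇒ little 80 e5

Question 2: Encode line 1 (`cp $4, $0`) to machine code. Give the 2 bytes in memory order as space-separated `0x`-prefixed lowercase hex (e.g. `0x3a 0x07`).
L1: cp op=0x8:6|rd=4:3|rs=0:3|pad=0:4 ⇒ 0x2200 ⇒ little 00 22

0x00 0x22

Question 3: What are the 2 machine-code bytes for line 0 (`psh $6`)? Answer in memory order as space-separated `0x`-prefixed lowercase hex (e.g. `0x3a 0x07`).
0. psh fields op=0x2b:6|rd=6:3|pad=0:7 → word af00h → 00 af

0x00 0xaf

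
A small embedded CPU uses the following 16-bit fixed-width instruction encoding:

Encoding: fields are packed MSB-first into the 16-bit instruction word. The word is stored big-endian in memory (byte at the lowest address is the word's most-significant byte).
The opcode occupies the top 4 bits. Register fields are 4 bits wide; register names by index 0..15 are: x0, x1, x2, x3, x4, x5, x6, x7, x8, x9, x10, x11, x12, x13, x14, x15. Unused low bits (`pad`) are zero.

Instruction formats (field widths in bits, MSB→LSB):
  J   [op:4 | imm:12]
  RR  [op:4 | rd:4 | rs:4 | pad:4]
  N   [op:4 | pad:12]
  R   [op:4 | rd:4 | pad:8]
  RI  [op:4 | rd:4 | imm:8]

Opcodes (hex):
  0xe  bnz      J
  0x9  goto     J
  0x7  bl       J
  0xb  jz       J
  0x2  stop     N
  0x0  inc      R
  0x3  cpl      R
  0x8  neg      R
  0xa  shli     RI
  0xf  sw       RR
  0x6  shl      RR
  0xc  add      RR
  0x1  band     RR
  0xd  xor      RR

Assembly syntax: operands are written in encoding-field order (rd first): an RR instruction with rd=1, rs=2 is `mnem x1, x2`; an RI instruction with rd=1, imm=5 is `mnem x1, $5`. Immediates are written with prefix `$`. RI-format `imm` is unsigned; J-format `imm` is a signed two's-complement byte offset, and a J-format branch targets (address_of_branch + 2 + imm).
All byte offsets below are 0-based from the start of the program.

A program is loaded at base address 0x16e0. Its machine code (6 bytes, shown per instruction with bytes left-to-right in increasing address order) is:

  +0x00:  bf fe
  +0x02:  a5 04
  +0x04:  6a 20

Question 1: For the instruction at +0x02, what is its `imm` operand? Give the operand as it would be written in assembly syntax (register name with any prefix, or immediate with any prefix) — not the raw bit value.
$4

@+02  big-endian(a5 04) = 0xa504
  op=0xa504>>12=0xa ⇒ shli (RI)
  rd: (w>>8)&0xf=0x5 → x5
  imm: (w>>0)&0xff=0x4 → $4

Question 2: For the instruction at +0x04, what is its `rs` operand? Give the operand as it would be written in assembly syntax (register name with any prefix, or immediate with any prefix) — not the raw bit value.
[04] 6a 20 → 0x6a20
  op=0x6a20>>12=0x6 ⇒ shl (RR)
  rd@[11:8]=0xa ⇒ x10
  rs@[7:4]=0x2 ⇒ x2

x2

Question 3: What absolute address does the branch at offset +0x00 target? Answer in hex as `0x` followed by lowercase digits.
[00] bf fe → 0xbffe
  opcode bits[15:12]=0xb: jz/J
  [11:0] imm=4094 (s12→-2) = $-2
  target = base 0x16e0 + off 0x00 + 2 + imm -2 = 0x16e0

0x16e0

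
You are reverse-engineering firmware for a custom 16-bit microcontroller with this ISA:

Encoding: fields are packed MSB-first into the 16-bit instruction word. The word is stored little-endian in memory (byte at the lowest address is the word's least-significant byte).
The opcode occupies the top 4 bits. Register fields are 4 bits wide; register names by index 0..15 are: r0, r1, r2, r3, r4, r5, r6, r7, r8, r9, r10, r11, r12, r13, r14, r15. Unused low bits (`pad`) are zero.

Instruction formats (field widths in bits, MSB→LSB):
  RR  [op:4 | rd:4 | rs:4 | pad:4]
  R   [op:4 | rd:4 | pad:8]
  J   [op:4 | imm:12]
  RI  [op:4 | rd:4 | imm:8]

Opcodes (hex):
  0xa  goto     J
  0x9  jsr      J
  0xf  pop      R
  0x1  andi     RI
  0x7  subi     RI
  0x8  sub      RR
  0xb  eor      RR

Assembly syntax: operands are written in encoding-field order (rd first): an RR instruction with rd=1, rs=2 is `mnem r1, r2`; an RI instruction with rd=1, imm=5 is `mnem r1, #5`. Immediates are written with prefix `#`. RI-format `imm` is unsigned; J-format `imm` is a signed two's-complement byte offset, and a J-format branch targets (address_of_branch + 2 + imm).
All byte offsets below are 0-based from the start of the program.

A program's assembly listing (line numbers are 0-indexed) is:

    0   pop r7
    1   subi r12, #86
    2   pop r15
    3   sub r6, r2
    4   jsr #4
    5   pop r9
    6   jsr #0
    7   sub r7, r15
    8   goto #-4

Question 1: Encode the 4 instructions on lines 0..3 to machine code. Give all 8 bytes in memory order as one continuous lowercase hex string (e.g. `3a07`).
00f7567c00ff2086

0. pop fields op=0xf:4|rd=7:4|pad=0:8 → word f700h → 00 f7
1. subi fields op=0x7:4|rd=12:4|imm=86:8 → word 7c56h → 56 7c
2. pop fields op=0xf:4|rd=15:4|pad=0:8 → word ff00h → 00 ff
3. sub fields op=0x8:4|rd=6:4|rs=2:4|pad=0:4 → word 8620h → 20 86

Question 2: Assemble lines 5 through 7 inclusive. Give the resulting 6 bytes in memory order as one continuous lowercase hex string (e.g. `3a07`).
00f90090f087

5. pop fields op=0xf:4|rd=9:4|pad=0:8 → word f900h → 00 f9
6. jsr fields op=0x9:4|imm=0:12 → word 9000h → 00 90
7. sub fields op=0x8:4|rd=7:4|rs=15:4|pad=0:4 → word 87f0h → f0 87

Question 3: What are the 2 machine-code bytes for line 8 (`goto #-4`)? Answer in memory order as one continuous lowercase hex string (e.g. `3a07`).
8. goto fields op=0xa:4|imm=-4:12 → word affch → fc af

fcaf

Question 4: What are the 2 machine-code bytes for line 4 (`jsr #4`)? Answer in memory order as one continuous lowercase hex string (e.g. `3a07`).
line 4 (jsr): pack op=0x9:4|imm=4:12 = 0x9004; little→ 04 90

0490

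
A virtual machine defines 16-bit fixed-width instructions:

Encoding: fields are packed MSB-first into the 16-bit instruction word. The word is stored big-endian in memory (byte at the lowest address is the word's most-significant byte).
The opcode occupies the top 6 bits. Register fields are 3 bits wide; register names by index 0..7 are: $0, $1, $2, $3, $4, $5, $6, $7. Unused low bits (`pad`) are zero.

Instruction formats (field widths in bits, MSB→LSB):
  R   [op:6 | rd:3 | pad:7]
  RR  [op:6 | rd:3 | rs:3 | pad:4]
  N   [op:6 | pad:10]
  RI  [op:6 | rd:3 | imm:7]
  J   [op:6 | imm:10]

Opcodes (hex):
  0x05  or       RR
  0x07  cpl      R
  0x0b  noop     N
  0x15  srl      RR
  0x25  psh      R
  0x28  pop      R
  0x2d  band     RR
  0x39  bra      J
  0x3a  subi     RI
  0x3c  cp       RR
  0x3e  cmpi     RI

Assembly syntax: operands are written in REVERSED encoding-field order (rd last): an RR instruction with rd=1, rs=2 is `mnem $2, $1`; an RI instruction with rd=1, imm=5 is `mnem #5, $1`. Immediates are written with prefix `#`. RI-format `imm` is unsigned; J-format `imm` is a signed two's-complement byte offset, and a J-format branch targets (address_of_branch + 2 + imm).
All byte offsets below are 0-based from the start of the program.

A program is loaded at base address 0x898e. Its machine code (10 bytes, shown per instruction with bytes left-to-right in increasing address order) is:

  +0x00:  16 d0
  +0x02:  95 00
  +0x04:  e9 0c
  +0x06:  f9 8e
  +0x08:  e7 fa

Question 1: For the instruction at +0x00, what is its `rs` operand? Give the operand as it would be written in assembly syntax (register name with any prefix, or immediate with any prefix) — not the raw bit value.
$5

[00] 16 d0 → 0x16d0
  top 6b → 0x5 → or [RR]
  [9:7] rd=5 = $5
  [6:4] rs=5 = $5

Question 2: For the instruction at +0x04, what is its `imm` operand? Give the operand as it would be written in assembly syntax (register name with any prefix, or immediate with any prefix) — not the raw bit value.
+0x04: e9 0c ⇒ word 0xe90c (big)
  op=0xe90c>>10=0x3a ⇒ subi (RI)
  rd@[9:7]=0x2 ⇒ $2
  imm@[6:0]=0xc ⇒ #12

#12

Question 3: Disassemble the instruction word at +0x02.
off 0x02: read 95 00 as big → 0x9500
  opcode bits[15:10]=0x25: psh/R
  rd: (w>>7)&0x7=0x2 → $2

psh $2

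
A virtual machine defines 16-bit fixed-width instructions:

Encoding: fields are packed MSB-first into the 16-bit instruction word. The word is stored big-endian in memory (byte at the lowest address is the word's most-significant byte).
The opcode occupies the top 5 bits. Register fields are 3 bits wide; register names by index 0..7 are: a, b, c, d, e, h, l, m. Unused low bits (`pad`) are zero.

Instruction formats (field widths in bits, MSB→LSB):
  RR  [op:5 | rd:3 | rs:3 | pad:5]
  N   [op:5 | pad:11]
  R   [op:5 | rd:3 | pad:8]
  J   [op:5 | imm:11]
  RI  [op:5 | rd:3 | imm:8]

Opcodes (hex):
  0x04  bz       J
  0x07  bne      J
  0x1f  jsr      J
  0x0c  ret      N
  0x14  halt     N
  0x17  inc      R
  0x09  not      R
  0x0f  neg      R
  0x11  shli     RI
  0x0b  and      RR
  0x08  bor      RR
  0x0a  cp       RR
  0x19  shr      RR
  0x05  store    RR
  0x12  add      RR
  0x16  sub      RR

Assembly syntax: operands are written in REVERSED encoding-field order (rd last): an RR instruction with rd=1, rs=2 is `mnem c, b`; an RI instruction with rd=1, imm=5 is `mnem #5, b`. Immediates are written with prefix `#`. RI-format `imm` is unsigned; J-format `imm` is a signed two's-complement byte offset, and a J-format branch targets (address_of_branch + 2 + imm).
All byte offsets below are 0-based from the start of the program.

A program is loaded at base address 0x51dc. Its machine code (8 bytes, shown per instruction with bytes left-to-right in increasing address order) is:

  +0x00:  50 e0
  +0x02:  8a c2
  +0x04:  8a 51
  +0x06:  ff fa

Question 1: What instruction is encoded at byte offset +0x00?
cp m, a

off 0x00: read 50 e0 as big → 0x50e0
  top 5b → 0xa → cp [RR]
  rd@[10:8]=0x0 ⇒ a
  rs@[7:5]=0x7 ⇒ m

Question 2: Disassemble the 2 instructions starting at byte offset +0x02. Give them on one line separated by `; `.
+0x02: 8a c2 ⇒ word 0x8ac2 (big)
  opcode bits[15:11]=0x11: shli/RI
  rd@[10:8]=0x2 ⇒ c
  imm@[7:0]=0xc2 ⇒ #194
+0x04: 8a 51 ⇒ word 0x8a51 (big)
  opcode bits[15:11]=0x11: shli/RI
  rd@[10:8]=0x2 ⇒ c
  imm@[7:0]=0x51 ⇒ #81

shli #194, c; shli #81, c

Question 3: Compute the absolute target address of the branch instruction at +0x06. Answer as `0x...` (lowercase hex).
off 0x06: read ff fa as big → 0xfffa
  op=0xfffa>>11=0x1f ⇒ jsr (J)
  imm: (w>>0)&0x7ff=0x7fa (s11→-6) → #-6
  target = base 0x51dc + off 0x06 + 2 + imm -6 = 0x51de

0x51de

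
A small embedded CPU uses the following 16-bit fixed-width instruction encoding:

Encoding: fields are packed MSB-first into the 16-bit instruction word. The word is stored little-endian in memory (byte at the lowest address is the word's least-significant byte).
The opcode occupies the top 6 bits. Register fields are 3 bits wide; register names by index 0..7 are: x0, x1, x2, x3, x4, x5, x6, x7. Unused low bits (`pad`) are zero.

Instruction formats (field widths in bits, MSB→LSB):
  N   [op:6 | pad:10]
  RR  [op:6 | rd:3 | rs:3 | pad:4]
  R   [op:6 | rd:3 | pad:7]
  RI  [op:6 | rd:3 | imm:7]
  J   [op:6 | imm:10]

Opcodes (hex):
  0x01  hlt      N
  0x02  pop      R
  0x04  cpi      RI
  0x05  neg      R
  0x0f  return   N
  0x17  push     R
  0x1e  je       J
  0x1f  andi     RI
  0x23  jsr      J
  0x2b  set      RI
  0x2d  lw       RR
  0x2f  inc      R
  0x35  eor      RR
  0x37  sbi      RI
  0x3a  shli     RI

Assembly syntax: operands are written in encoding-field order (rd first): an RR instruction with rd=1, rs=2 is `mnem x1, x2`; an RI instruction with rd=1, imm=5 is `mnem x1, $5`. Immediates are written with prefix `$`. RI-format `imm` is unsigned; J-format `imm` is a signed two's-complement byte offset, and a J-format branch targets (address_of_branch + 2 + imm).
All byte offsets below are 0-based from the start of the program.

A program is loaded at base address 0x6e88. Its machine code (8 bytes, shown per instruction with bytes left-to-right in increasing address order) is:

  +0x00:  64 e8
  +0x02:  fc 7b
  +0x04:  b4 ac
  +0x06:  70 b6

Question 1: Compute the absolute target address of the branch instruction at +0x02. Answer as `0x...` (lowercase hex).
off 0x02: read fc 7b as little → 0x7bfc
  op=0x7bfc>>10=0x1e ⇒ je (J)
  imm@[9:0]=0x3fc (s10→-4) ⇒ $-4
  target = base 0x6e88 + off 0x02 + 2 + imm -4 = 0x6e88

0x6e88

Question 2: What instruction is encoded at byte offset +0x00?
@+00  little-endian(64 e8) = 0xe864
  op=0xe864>>10=0x3a ⇒ shli (RI)
  [9:7] rd=0 = x0
  [6:0] imm=100 = $100

shli x0, $100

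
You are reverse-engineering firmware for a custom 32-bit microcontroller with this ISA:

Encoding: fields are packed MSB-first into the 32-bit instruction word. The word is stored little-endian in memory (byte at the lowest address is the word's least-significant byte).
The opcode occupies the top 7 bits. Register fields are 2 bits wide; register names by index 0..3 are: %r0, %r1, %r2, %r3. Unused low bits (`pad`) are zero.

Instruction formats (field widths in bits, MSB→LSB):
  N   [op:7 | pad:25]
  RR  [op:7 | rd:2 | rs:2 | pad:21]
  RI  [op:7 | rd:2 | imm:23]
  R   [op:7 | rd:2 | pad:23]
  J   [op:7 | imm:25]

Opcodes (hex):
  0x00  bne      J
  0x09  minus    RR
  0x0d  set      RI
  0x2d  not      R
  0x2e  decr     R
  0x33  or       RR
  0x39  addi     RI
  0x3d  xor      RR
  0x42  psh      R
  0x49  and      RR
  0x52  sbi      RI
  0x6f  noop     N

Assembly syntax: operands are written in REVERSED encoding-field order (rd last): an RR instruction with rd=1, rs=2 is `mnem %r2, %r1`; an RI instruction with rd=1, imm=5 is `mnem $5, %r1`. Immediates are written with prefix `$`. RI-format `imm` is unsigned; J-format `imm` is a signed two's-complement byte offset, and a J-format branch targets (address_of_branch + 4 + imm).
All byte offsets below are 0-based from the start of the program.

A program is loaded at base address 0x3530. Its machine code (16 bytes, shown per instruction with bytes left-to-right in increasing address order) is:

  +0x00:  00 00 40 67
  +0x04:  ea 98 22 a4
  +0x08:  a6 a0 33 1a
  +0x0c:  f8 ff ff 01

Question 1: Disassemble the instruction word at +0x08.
off 0x08: read a6 a0 33 1a as little → 0x1a33a0a6
  opcode bits[31:25]=0xd: set/RI
  rd: (w>>23)&0x3=0x0 → %r0
  imm: (w>>0)&0x7fffff=0x33a0a6 → $3383462

set $3383462, %r0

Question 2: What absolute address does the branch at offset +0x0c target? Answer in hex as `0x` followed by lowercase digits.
+0x0c: f8 ff ff 01 ⇒ word 0x01fffff8 (little)
  op=0x01fffff8>>25=0x0 ⇒ bne (J)
  [24:0] imm=33554424 (s25→-8) = $-8
  target = base 0x3530 + off 0x0c + 4 + imm -8 = 0x3538

0x3538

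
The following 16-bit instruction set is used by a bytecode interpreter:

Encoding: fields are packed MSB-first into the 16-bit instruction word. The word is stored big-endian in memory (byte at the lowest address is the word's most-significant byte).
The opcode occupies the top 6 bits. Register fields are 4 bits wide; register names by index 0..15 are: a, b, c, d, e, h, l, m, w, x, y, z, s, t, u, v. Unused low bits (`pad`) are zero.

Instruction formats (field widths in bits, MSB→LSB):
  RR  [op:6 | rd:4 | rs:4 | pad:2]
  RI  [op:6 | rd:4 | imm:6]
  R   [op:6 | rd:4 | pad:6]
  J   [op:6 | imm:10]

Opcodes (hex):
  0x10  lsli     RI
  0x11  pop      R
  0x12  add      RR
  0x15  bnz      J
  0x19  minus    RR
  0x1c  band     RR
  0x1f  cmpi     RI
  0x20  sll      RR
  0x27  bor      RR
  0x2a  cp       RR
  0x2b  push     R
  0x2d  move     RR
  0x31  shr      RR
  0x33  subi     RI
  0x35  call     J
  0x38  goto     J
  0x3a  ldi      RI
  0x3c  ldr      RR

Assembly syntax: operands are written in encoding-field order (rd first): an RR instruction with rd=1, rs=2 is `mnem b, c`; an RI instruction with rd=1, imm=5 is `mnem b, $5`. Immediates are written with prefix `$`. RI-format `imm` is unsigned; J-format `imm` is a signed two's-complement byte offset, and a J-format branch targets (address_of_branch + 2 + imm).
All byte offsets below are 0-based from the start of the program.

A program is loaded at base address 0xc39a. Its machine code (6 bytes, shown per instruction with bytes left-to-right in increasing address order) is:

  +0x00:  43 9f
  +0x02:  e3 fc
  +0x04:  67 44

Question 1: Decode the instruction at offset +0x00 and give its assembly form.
off 0x00: read 43 9f as big → 0x439f
  opcode bits[15:10]=0x10: lsli/RI
  rd: (w>>6)&0xf=0xe → u
  imm: (w>>0)&0x3f=0x1f → $31

lsli u, $31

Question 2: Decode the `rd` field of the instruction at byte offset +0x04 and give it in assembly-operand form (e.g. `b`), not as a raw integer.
t

@+04  big-endian(67 44) = 0x6744
  opcode bits[15:10]=0x19: minus/RR
  rd@[9:6]=0xd ⇒ t
  rs@[5:2]=0x1 ⇒ b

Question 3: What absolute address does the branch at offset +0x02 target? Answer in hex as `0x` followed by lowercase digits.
[02] e3 fc → 0xe3fc
  top 6b → 0x38 → goto [J]
  imm@[9:0]=0x3fc (s10→-4) ⇒ $-4
  target = base 0xc39a + off 0x02 + 2 + imm -4 = 0xc39a

0xc39a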